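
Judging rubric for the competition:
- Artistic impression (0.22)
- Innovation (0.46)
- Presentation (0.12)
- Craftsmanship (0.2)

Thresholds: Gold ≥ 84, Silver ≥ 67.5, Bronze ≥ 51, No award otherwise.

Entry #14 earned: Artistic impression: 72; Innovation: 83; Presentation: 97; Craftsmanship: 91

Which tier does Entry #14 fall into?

Silver

Weighted total:
  Artistic impression 72 × 0.22 = 15.84
  Innovation 83 × 0.46 = 38.18
  Presentation 97 × 0.12 = 11.64
  Craftsmanship 91 × 0.2 = 18.2
Sum = 83.86
83.86 is ≥ 67.5 and < 84 → Silver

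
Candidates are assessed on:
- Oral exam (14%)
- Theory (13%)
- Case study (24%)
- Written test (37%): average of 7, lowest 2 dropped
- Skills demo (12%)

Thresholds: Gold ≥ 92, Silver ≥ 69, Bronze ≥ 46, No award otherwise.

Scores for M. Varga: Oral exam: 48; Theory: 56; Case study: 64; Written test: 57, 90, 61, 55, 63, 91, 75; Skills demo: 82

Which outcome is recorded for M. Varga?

Bronze

Written test: drop 55, 57 → average of remaining 5 = 380/5 = 76
Weighted total:
  Oral exam 48 × 0.14 = 6.72
  Theory 56 × 0.13 = 7.28
  Case study 64 × 0.24 = 15.36
  Written test 76 × 0.37 = 28.12
  Skills demo 82 × 0.12 = 9.84
Sum = 67.32
67.32 is ≥ 46 and < 69 → Bronze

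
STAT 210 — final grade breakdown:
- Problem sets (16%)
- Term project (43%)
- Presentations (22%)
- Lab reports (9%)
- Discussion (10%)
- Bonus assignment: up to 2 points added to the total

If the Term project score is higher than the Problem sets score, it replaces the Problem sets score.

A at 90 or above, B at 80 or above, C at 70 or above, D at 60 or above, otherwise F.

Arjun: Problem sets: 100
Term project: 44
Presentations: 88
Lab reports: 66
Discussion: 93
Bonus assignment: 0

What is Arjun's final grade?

Term project (44) ≤ Problem sets (100), so Problem sets stays at 100.
Weighted total:
  Problem sets 100 × 0.16 = 16
  Term project 44 × 0.43 = 18.92
  Presentations 88 × 0.22 = 19.36
  Lab reports 66 × 0.09 = 5.94
  Discussion 93 × 0.1 = 9.3
Sum = 69.52
Bonus assignment: 69.52 + 0 = 69.52
69.52 is ≥ 60 and < 70 → D

D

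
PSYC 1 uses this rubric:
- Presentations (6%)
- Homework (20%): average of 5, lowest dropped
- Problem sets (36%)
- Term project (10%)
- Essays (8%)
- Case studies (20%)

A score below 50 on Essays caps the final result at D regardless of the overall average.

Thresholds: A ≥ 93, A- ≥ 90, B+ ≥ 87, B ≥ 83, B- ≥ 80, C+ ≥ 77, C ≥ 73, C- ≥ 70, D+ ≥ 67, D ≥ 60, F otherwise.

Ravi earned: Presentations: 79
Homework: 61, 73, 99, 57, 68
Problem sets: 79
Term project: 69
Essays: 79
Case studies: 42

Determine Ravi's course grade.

D+

Homework: drop 57 → average of remaining 4 = 301/4 = 75.25
Essays score 79 ≥ 50: minimum met.
Weighted total:
  Presentations 79 × 0.06 = 4.74
  Homework 75.25 × 0.2 = 15.05
  Problem sets 79 × 0.36 = 28.44
  Term project 69 × 0.1 = 6.9
  Essays 79 × 0.08 = 6.32
  Case studies 42 × 0.2 = 8.4
Sum = 69.85
69.85 is ≥ 67 and < 70 → D+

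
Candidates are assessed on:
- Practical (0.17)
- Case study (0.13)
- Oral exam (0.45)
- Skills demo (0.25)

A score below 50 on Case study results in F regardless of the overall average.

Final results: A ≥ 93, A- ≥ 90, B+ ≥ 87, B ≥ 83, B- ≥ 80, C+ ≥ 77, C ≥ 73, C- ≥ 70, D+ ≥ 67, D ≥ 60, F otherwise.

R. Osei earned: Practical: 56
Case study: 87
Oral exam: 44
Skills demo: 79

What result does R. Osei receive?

Case study score 87 ≥ 50: minimum met.
Weighted total:
  Practical 56 × 0.17 = 9.52
  Case study 87 × 0.13 = 11.31
  Oral exam 44 × 0.45 = 19.8
  Skills demo 79 × 0.25 = 19.75
Sum = 60.38
60.38 is ≥ 60 and < 67 → D

D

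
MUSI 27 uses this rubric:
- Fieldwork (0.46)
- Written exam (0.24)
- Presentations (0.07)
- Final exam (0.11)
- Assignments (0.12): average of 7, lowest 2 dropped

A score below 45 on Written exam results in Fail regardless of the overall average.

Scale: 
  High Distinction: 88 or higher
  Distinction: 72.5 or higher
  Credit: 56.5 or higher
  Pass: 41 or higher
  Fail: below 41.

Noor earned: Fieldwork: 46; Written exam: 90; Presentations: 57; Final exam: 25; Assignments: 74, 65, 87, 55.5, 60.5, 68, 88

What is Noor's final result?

Credit

Assignments: drop 55.5, 60.5 → average of remaining 5 = 382/5 = 76.4
Written exam score 90 ≥ 45: minimum met.
Weighted total:
  Fieldwork 46 × 0.46 = 21.16
  Written exam 90 × 0.24 = 21.6
  Presentations 57 × 0.07 = 3.99
  Final exam 25 × 0.11 = 2.75
  Assignments 76.4 × 0.12 = 9.168
Sum = 58.668
58.668 is ≥ 56.5 and < 72.5 → Credit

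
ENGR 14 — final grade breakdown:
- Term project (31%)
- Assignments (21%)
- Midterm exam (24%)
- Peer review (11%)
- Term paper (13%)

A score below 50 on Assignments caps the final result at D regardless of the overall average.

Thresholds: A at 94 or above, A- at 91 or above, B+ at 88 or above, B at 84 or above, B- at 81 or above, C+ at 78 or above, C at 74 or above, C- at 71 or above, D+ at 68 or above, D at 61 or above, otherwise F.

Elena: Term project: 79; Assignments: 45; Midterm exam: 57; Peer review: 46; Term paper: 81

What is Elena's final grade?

D

Assignments score 45 < 50: minimum not met.
Weighted total:
  Term project 79 × 0.31 = 24.49
  Assignments 45 × 0.21 = 9.45
  Midterm exam 57 × 0.24 = 13.68
  Peer review 46 × 0.11 = 5.06
  Term paper 81 × 0.13 = 10.53
Sum = 63.21
63.21 would be D; cap at D applies → D.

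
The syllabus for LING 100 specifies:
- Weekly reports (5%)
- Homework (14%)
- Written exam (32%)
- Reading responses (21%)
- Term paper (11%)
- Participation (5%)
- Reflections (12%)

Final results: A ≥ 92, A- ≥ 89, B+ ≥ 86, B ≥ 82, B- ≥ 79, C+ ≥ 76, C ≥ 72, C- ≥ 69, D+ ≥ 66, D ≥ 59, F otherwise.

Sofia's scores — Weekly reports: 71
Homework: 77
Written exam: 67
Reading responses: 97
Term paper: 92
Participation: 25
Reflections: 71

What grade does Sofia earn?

Weighted total:
  Weekly reports 71 × 0.05 = 3.55
  Homework 77 × 0.14 = 10.78
  Written exam 67 × 0.32 = 21.44
  Reading responses 97 × 0.21 = 20.37
  Term paper 92 × 0.11 = 10.12
  Participation 25 × 0.05 = 1.25
  Reflections 71 × 0.12 = 8.52
Sum = 76.03
76.03 is ≥ 76 and < 79 → C+

C+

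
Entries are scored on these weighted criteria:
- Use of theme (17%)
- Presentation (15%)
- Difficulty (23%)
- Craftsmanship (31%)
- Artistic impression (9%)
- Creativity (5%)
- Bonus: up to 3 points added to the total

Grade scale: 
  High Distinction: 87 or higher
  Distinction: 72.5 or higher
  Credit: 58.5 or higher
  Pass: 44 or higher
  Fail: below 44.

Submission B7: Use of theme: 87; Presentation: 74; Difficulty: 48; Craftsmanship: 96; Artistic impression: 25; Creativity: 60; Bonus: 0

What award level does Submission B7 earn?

Credit

Weighted total:
  Use of theme 87 × 0.17 = 14.79
  Presentation 74 × 0.15 = 11.1
  Difficulty 48 × 0.23 = 11.04
  Craftsmanship 96 × 0.31 = 29.76
  Artistic impression 25 × 0.09 = 2.25
  Creativity 60 × 0.05 = 3
Sum = 71.94
Bonus: 71.94 + 0 = 71.94
71.94 is ≥ 58.5 and < 72.5 → Credit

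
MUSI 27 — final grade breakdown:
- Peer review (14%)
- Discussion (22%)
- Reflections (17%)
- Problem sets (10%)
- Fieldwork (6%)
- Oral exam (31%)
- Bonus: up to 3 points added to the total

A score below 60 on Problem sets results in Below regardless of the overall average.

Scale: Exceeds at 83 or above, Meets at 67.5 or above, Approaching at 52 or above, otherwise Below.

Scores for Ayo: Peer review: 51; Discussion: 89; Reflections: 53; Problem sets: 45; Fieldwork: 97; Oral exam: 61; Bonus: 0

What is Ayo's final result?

Problem sets score 45 < 60: minimum not met.
Weighted total:
  Peer review 51 × 0.14 = 7.14
  Discussion 89 × 0.22 = 19.58
  Reflections 53 × 0.17 = 9.01
  Problem sets 45 × 0.1 = 4.5
  Fieldwork 97 × 0.06 = 5.82
  Oral exam 61 × 0.31 = 18.91
Sum = 64.96
Bonus: 64.96 + 0 = 64.96
Because the Problem sets minimum was not met, the result is Below.

Below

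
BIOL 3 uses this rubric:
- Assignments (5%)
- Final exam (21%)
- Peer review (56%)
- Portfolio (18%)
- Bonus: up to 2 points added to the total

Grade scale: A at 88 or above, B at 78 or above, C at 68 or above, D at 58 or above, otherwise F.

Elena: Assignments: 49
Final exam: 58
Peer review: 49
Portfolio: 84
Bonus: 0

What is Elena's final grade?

Weighted total:
  Assignments 49 × 0.05 = 2.45
  Final exam 58 × 0.21 = 12.18
  Peer review 49 × 0.56 = 27.44
  Portfolio 84 × 0.18 = 15.12
Sum = 57.19
Bonus: 57.19 + 0 = 57.19
57.19 < 58 → F

F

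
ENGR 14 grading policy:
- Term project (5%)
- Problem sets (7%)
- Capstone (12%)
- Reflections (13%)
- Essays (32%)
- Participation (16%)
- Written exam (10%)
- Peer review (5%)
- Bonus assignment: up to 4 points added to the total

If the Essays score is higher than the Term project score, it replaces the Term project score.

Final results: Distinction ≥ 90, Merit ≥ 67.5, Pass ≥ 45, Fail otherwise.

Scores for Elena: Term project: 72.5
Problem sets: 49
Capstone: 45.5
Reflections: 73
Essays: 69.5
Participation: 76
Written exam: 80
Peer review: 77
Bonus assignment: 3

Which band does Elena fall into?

Merit

Essays (69.5) ≤ Term project (72.5), so Term project stays at 72.5.
Weighted total:
  Term project 72.5 × 0.05 = 3.625
  Problem sets 49 × 0.07 = 3.43
  Capstone 45.5 × 0.12 = 5.46
  Reflections 73 × 0.13 = 9.49
  Essays 69.5 × 0.32 = 22.24
  Participation 76 × 0.16 = 12.16
  Written exam 80 × 0.1 = 8
  Peer review 77 × 0.05 = 3.85
Sum = 68.255
Bonus assignment: 68.255 + 3 = 71.255
71.255 is ≥ 67.5 and < 90 → Merit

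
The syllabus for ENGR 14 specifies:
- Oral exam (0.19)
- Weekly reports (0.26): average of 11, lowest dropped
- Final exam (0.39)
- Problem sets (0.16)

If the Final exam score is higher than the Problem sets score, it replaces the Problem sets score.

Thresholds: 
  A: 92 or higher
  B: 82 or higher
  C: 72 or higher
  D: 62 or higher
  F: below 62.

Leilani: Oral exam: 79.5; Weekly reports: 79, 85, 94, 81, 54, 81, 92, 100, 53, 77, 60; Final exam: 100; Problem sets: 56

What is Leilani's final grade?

Weekly reports: drop 53 → average of remaining 10 = 803/10 = 80.3
Final exam (100) > Problem sets (56), so Problem sets counts as 100.
Weighted total:
  Oral exam 79.5 × 0.19 = 15.105
  Weekly reports 80.3 × 0.26 = 20.878
  Final exam 100 × 0.39 = 39
  Problem sets 100 × 0.16 = 16
Sum = 90.983
90.983 is ≥ 82 and < 92 → B

B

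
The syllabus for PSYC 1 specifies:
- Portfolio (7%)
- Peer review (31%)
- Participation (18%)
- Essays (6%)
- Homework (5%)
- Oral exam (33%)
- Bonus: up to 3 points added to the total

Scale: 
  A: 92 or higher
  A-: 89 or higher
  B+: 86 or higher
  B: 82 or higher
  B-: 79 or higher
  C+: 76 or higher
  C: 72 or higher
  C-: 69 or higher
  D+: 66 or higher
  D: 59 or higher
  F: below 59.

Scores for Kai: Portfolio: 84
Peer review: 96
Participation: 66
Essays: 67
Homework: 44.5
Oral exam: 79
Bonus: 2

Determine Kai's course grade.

Weighted total:
  Portfolio 84 × 0.07 = 5.88
  Peer review 96 × 0.31 = 29.76
  Participation 66 × 0.18 = 11.88
  Essays 67 × 0.06 = 4.02
  Homework 44.5 × 0.05 = 2.225
  Oral exam 79 × 0.33 = 26.07
Sum = 79.835
Bonus: 79.835 + 2 = 81.835
81.835 is ≥ 79 and < 82 → B-

B-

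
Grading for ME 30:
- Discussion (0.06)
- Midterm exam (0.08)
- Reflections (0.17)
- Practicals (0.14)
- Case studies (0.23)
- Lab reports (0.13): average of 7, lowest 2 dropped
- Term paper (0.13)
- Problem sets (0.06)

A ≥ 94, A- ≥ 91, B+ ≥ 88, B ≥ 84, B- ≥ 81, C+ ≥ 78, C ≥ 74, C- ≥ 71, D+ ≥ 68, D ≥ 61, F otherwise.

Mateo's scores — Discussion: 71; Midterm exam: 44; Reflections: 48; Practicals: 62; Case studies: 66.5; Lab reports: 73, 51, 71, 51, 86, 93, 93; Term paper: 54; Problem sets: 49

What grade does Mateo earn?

F

Lab reports: drop 51, 51 → average of remaining 5 = 416/5 = 83.2
Weighted total:
  Discussion 71 × 0.06 = 4.26
  Midterm exam 44 × 0.08 = 3.52
  Reflections 48 × 0.17 = 8.16
  Practicals 62 × 0.14 = 8.68
  Case studies 66.5 × 0.23 = 15.295
  Lab reports 83.2 × 0.13 = 10.816
  Term paper 54 × 0.13 = 7.02
  Problem sets 49 × 0.06 = 2.94
Sum = 60.691
60.691 < 61 → F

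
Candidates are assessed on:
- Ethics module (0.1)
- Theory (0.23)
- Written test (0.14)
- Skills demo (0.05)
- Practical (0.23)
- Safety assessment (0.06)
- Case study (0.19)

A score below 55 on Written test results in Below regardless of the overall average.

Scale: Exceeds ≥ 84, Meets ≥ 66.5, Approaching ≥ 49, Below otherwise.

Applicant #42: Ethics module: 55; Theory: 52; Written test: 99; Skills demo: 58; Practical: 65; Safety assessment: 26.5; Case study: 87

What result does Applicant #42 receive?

Written test score 99 ≥ 55: minimum met.
Weighted total:
  Ethics module 55 × 0.1 = 5.5
  Theory 52 × 0.23 = 11.96
  Written test 99 × 0.14 = 13.86
  Skills demo 58 × 0.05 = 2.9
  Practical 65 × 0.23 = 14.95
  Safety assessment 26.5 × 0.06 = 1.59
  Case study 87 × 0.19 = 16.53
Sum = 67.29
67.29 is ≥ 66.5 and < 84 → Meets

Meets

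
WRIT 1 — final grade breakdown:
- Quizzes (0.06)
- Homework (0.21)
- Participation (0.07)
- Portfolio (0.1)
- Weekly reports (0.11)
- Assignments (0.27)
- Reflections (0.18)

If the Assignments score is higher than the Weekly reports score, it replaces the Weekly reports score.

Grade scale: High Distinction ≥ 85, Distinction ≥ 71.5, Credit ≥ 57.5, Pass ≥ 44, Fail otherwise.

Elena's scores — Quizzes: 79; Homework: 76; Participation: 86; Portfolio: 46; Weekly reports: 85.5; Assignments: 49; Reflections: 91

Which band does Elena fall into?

Assignments (49) ≤ Weekly reports (85.5), so Weekly reports stays at 85.5.
Weighted total:
  Quizzes 79 × 0.06 = 4.74
  Homework 76 × 0.21 = 15.96
  Participation 86 × 0.07 = 6.02
  Portfolio 46 × 0.1 = 4.6
  Weekly reports 85.5 × 0.11 = 9.405
  Assignments 49 × 0.27 = 13.23
  Reflections 91 × 0.18 = 16.38
Sum = 70.335
70.335 is ≥ 57.5 and < 71.5 → Credit

Credit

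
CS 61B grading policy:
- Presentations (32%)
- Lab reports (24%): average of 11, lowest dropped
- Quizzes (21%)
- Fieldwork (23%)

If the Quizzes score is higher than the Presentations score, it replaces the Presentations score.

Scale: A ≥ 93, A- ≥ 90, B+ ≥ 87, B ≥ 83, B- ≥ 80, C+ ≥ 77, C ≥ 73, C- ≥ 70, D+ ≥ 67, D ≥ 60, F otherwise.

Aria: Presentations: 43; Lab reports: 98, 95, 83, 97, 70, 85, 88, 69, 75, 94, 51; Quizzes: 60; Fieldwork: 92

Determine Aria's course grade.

C

Lab reports: drop 51 → average of remaining 10 = 854/10 = 85.4
Quizzes (60) > Presentations (43), so Presentations counts as 60.
Weighted total:
  Presentations 60 × 0.32 = 19.2
  Lab reports 85.4 × 0.24 = 20.496
  Quizzes 60 × 0.21 = 12.6
  Fieldwork 92 × 0.23 = 21.16
Sum = 73.456
73.456 is ≥ 73 and < 77 → C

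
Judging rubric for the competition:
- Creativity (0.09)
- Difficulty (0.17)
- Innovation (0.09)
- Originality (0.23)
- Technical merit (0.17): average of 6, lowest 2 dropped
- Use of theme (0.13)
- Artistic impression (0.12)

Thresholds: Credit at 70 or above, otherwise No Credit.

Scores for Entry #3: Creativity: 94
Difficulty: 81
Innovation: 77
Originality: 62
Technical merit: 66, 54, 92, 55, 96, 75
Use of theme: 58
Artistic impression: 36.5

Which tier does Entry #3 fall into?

Technical merit: drop 54, 55 → average of remaining 4 = 329/4 = 82.25
Weighted total:
  Creativity 94 × 0.09 = 8.46
  Difficulty 81 × 0.17 = 13.77
  Innovation 77 × 0.09 = 6.93
  Originality 62 × 0.23 = 14.26
  Technical merit 82.25 × 0.17 = 13.9825
  Use of theme 58 × 0.13 = 7.54
  Artistic impression 36.5 × 0.12 = 4.38
Sum = 69.3225
69.3225 < 70 → No Credit

No Credit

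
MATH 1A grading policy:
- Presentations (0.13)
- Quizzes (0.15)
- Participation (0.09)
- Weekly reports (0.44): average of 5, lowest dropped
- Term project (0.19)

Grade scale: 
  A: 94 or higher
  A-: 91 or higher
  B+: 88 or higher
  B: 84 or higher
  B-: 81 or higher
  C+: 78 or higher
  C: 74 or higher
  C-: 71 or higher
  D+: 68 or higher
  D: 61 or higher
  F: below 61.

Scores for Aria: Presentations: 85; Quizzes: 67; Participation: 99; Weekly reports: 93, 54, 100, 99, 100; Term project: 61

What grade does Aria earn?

B

Weekly reports: drop 54 → average of remaining 4 = 392/4 = 98
Weighted total:
  Presentations 85 × 0.13 = 11.05
  Quizzes 67 × 0.15 = 10.05
  Participation 99 × 0.09 = 8.91
  Weekly reports 98 × 0.44 = 43.12
  Term project 61 × 0.19 = 11.59
Sum = 84.72
84.72 is ≥ 84 and < 88 → B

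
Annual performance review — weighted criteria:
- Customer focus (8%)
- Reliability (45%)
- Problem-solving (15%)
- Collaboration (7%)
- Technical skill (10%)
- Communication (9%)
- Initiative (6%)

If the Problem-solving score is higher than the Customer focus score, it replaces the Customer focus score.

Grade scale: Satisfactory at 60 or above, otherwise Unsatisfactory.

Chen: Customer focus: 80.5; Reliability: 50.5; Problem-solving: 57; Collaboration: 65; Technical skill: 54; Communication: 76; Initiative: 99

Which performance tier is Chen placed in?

Satisfactory

Problem-solving (57) ≤ Customer focus (80.5), so Customer focus stays at 80.5.
Weighted total:
  Customer focus 80.5 × 0.08 = 6.44
  Reliability 50.5 × 0.45 = 22.725
  Problem-solving 57 × 0.15 = 8.55
  Collaboration 65 × 0.07 = 4.55
  Technical skill 54 × 0.1 = 5.4
  Communication 76 × 0.09 = 6.84
  Initiative 99 × 0.06 = 5.94
Sum = 60.445
60.445 ≥ 60 → Satisfactory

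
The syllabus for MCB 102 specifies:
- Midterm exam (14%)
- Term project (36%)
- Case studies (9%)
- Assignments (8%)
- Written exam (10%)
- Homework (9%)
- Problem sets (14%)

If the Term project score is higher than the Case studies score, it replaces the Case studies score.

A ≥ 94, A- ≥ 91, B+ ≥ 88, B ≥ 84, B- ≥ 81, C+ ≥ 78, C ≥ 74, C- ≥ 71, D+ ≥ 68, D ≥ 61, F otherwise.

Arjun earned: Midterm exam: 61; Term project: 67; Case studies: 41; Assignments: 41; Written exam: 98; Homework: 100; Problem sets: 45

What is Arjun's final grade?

Term project (67) > Case studies (41), so Case studies counts as 67.
Weighted total:
  Midterm exam 61 × 0.14 = 8.54
  Term project 67 × 0.36 = 24.12
  Case studies 67 × 0.09 = 6.03
  Assignments 41 × 0.08 = 3.28
  Written exam 98 × 0.1 = 9.8
  Homework 100 × 0.09 = 9
  Problem sets 45 × 0.14 = 6.3
Sum = 67.07
67.07 is ≥ 61 and < 68 → D

D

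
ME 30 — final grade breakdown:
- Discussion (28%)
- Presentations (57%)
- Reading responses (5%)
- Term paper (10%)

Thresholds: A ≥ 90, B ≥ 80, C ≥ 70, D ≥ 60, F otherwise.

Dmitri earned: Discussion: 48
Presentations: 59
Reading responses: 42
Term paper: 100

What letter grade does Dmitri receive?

Weighted total:
  Discussion 48 × 0.28 = 13.44
  Presentations 59 × 0.57 = 33.63
  Reading responses 42 × 0.05 = 2.1
  Term paper 100 × 0.1 = 10
Sum = 59.17
59.17 < 60 → F

F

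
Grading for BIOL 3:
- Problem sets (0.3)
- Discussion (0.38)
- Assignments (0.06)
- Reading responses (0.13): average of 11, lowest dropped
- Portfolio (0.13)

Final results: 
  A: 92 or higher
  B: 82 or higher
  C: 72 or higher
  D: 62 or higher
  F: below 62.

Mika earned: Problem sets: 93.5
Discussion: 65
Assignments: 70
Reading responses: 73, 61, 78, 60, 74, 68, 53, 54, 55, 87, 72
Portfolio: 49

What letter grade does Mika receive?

Reading responses: drop 53 → average of remaining 10 = 682/10 = 68.2
Weighted total:
  Problem sets 93.5 × 0.3 = 28.05
  Discussion 65 × 0.38 = 24.7
  Assignments 70 × 0.06 = 4.2
  Reading responses 68.2 × 0.13 = 8.866
  Portfolio 49 × 0.13 = 6.37
Sum = 72.186
72.186 is ≥ 72 and < 82 → C

C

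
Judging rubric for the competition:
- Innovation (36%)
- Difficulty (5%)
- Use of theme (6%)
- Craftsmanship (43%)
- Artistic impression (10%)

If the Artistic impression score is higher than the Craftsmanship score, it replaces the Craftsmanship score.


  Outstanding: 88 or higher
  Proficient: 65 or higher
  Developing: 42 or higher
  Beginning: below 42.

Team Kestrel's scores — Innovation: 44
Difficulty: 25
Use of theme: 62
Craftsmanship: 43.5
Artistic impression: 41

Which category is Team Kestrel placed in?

Developing

Artistic impression (41) ≤ Craftsmanship (43.5), so Craftsmanship stays at 43.5.
Weighted total:
  Innovation 44 × 0.36 = 15.84
  Difficulty 25 × 0.05 = 1.25
  Use of theme 62 × 0.06 = 3.72
  Craftsmanship 43.5 × 0.43 = 18.705
  Artistic impression 41 × 0.1 = 4.1
Sum = 43.615
43.615 is ≥ 42 and < 65 → Developing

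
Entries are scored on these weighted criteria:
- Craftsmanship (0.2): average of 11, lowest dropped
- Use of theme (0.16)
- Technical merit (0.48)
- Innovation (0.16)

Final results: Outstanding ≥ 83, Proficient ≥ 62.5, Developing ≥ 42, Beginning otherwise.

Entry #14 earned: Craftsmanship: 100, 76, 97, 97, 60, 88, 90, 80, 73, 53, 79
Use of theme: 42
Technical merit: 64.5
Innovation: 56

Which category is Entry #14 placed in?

Craftsmanship: drop 53 → average of remaining 10 = 840/10 = 84
Weighted total:
  Craftsmanship 84 × 0.2 = 16.8
  Use of theme 42 × 0.16 = 6.72
  Technical merit 64.5 × 0.48 = 30.96
  Innovation 56 × 0.16 = 8.96
Sum = 63.44
63.44 is ≥ 62.5 and < 83 → Proficient

Proficient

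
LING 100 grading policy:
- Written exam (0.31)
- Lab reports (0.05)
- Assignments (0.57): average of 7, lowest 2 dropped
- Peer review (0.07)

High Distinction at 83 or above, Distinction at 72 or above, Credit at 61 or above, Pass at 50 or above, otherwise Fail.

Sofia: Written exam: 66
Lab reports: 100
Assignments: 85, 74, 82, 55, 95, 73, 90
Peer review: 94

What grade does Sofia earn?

Distinction

Assignments: drop 55, 73 → average of remaining 5 = 426/5 = 85.2
Weighted total:
  Written exam 66 × 0.31 = 20.46
  Lab reports 100 × 0.05 = 5
  Assignments 85.2 × 0.57 = 48.564
  Peer review 94 × 0.07 = 6.58
Sum = 80.604
80.604 is ≥ 72 and < 83 → Distinction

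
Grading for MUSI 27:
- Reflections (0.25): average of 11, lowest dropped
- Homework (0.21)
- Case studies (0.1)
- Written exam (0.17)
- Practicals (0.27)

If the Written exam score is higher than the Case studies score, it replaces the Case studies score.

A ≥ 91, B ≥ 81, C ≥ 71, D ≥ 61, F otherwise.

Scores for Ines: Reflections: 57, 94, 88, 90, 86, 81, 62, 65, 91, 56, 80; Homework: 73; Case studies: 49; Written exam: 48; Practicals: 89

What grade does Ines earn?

Reflections: drop 56 → average of remaining 10 = 794/10 = 79.4
Written exam (48) ≤ Case studies (49), so Case studies stays at 49.
Weighted total:
  Reflections 79.4 × 0.25 = 19.85
  Homework 73 × 0.21 = 15.33
  Case studies 49 × 0.1 = 4.9
  Written exam 48 × 0.17 = 8.16
  Practicals 89 × 0.27 = 24.03
Sum = 72.27
72.27 is ≥ 71 and < 81 → C

C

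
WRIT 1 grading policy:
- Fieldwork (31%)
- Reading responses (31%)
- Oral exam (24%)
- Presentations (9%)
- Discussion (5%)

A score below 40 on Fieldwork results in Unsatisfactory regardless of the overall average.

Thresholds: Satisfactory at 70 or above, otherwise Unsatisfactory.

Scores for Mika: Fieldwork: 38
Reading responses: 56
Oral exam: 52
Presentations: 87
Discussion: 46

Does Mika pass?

Unsatisfactory

Fieldwork score 38 < 40: minimum not met.
Weighted total:
  Fieldwork 38 × 0.31 = 11.78
  Reading responses 56 × 0.31 = 17.36
  Oral exam 52 × 0.24 = 12.48
  Presentations 87 × 0.09 = 7.83
  Discussion 46 × 0.05 = 2.3
Sum = 51.75
Because the Fieldwork minimum was not met, the result is Unsatisfactory.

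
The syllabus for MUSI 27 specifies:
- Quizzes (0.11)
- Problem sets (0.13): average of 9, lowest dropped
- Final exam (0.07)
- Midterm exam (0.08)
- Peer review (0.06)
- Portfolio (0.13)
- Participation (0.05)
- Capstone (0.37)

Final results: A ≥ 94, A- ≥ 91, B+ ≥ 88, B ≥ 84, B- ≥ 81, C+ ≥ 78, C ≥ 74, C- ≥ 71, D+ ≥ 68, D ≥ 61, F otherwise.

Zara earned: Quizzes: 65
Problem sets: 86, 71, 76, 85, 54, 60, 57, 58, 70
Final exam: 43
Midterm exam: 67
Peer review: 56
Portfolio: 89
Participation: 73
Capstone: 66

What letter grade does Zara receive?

Problem sets: drop 54 → average of remaining 8 = 563/8 = 70.375
Weighted total:
  Quizzes 65 × 0.11 = 7.15
  Problem sets 70.375 × 0.13 = 9.14875
  Final exam 43 × 0.07 = 3.01
  Midterm exam 67 × 0.08 = 5.36
  Peer review 56 × 0.06 = 3.36
  Portfolio 89 × 0.13 = 11.57
  Participation 73 × 0.05 = 3.65
  Capstone 66 × 0.37 = 24.42
Sum = 67.66875
67.66875 is ≥ 61 and < 68 → D

D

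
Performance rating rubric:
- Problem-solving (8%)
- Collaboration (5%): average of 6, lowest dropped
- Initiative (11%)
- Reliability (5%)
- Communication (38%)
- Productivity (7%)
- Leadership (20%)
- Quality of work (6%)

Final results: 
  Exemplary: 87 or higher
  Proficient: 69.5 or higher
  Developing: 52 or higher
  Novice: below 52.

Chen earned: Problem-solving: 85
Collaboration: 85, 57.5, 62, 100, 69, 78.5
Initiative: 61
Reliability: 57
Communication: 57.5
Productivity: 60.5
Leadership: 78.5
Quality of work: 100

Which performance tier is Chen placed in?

Developing

Collaboration: drop 57.5 → average of remaining 5 = 394.5/5 = 78.9
Weighted total:
  Problem-solving 85 × 0.08 = 6.8
  Collaboration 78.9 × 0.05 = 3.945
  Initiative 61 × 0.11 = 6.71
  Reliability 57 × 0.05 = 2.85
  Communication 57.5 × 0.38 = 21.85
  Productivity 60.5 × 0.07 = 4.235
  Leadership 78.5 × 0.2 = 15.7
  Quality of work 100 × 0.06 = 6
Sum = 68.09
68.09 is ≥ 52 and < 69.5 → Developing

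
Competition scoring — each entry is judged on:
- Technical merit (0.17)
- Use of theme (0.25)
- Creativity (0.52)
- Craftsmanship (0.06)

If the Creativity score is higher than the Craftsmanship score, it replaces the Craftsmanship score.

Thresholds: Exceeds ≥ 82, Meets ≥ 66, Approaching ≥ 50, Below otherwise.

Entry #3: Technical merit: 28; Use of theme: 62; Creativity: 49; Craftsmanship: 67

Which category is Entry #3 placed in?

Creativity (49) ≤ Craftsmanship (67), so Craftsmanship stays at 67.
Weighted total:
  Technical merit 28 × 0.17 = 4.76
  Use of theme 62 × 0.25 = 15.5
  Creativity 49 × 0.52 = 25.48
  Craftsmanship 67 × 0.06 = 4.02
Sum = 49.76
49.76 < 50 → Below

Below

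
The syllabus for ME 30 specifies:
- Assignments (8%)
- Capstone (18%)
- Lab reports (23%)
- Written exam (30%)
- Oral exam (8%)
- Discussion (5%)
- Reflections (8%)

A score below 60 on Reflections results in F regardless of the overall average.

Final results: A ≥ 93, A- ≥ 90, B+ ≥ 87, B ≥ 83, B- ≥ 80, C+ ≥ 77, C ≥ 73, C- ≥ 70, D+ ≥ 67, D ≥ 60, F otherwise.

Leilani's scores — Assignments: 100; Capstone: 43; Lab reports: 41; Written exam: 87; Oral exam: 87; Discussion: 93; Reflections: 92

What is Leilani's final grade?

Reflections score 92 ≥ 60: minimum met.
Weighted total:
  Assignments 100 × 0.08 = 8
  Capstone 43 × 0.18 = 7.74
  Lab reports 41 × 0.23 = 9.43
  Written exam 87 × 0.3 = 26.1
  Oral exam 87 × 0.08 = 6.96
  Discussion 93 × 0.05 = 4.65
  Reflections 92 × 0.08 = 7.36
Sum = 70.24
70.24 is ≥ 70 and < 73 → C-

C-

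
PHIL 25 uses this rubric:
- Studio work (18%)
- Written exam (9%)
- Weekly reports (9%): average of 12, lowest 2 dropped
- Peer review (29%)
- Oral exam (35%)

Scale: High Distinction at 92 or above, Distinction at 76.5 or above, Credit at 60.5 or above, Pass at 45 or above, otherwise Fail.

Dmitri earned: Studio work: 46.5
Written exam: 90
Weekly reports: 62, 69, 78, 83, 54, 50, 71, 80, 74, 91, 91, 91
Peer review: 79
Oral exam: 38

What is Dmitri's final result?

Weekly reports: drop 50, 54 → average of remaining 10 = 790/10 = 79
Weighted total:
  Studio work 46.5 × 0.18 = 8.37
  Written exam 90 × 0.09 = 8.1
  Weekly reports 79 × 0.09 = 7.11
  Peer review 79 × 0.29 = 22.91
  Oral exam 38 × 0.35 = 13.3
Sum = 59.79
59.79 is ≥ 45 and < 60.5 → Pass

Pass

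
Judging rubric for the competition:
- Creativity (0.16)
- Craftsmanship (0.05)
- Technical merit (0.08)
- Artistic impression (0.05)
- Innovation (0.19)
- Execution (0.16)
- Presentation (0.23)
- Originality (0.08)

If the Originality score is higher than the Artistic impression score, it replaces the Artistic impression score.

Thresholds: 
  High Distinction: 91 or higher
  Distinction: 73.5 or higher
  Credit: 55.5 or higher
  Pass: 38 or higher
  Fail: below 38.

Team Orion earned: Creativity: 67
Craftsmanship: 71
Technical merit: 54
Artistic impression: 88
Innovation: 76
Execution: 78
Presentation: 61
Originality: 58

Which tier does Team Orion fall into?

Credit

Originality (58) ≤ Artistic impression (88), so Artistic impression stays at 88.
Weighted total:
  Creativity 67 × 0.16 = 10.72
  Craftsmanship 71 × 0.05 = 3.55
  Technical merit 54 × 0.08 = 4.32
  Artistic impression 88 × 0.05 = 4.4
  Innovation 76 × 0.19 = 14.44
  Execution 78 × 0.16 = 12.48
  Presentation 61 × 0.23 = 14.03
  Originality 58 × 0.08 = 4.64
Sum = 68.58
68.58 is ≥ 55.5 and < 73.5 → Credit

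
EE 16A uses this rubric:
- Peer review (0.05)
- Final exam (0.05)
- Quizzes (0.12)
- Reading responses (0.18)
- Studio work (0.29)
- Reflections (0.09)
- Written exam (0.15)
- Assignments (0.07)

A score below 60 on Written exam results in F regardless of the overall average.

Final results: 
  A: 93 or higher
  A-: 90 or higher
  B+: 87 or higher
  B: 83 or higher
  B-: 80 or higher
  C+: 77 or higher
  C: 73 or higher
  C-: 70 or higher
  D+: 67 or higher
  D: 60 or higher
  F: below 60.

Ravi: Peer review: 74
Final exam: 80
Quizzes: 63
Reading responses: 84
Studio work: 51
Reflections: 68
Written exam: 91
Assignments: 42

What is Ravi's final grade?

Written exam score 91 ≥ 60: minimum met.
Weighted total:
  Peer review 74 × 0.05 = 3.7
  Final exam 80 × 0.05 = 4
  Quizzes 63 × 0.12 = 7.56
  Reading responses 84 × 0.18 = 15.12
  Studio work 51 × 0.29 = 14.79
  Reflections 68 × 0.09 = 6.12
  Written exam 91 × 0.15 = 13.65
  Assignments 42 × 0.07 = 2.94
Sum = 67.88
67.88 is ≥ 67 and < 70 → D+

D+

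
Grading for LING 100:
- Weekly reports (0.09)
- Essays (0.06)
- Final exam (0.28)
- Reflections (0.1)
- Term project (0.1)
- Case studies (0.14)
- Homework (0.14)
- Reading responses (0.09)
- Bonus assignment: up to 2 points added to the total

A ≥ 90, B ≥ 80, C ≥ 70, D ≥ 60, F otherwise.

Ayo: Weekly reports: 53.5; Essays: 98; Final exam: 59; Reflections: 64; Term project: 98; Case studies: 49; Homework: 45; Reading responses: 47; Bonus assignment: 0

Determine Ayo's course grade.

Weighted total:
  Weekly reports 53.5 × 0.09 = 4.815
  Essays 98 × 0.06 = 5.88
  Final exam 59 × 0.28 = 16.52
  Reflections 64 × 0.1 = 6.4
  Term project 98 × 0.1 = 9.8
  Case studies 49 × 0.14 = 6.86
  Homework 45 × 0.14 = 6.3
  Reading responses 47 × 0.09 = 4.23
Sum = 60.805
Bonus assignment: 60.805 + 0 = 60.805
60.805 is ≥ 60 and < 70 → D

D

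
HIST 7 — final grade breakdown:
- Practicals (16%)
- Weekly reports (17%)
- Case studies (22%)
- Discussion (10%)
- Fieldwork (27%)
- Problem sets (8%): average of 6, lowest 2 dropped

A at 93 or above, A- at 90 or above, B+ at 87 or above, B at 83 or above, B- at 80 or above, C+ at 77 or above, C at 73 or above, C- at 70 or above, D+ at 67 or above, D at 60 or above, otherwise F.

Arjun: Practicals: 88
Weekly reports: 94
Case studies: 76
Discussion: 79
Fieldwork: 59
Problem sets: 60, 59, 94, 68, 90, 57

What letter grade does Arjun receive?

C

Problem sets: drop 57, 59 → average of remaining 4 = 312/4 = 78
Weighted total:
  Practicals 88 × 0.16 = 14.08
  Weekly reports 94 × 0.17 = 15.98
  Case studies 76 × 0.22 = 16.72
  Discussion 79 × 0.1 = 7.9
  Fieldwork 59 × 0.27 = 15.93
  Problem sets 78 × 0.08 = 6.24
Sum = 76.85
76.85 is ≥ 73 and < 77 → C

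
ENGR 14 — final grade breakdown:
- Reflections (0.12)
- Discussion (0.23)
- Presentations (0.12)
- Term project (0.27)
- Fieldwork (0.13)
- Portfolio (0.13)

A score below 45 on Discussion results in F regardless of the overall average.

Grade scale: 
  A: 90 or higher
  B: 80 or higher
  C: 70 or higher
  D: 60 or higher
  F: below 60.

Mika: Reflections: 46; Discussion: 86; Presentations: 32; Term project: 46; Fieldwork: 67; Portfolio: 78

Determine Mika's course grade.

D

Discussion score 86 ≥ 45: minimum met.
Weighted total:
  Reflections 46 × 0.12 = 5.52
  Discussion 86 × 0.23 = 19.78
  Presentations 32 × 0.12 = 3.84
  Term project 46 × 0.27 = 12.42
  Fieldwork 67 × 0.13 = 8.71
  Portfolio 78 × 0.13 = 10.14
Sum = 60.41
60.41 is ≥ 60 and < 70 → D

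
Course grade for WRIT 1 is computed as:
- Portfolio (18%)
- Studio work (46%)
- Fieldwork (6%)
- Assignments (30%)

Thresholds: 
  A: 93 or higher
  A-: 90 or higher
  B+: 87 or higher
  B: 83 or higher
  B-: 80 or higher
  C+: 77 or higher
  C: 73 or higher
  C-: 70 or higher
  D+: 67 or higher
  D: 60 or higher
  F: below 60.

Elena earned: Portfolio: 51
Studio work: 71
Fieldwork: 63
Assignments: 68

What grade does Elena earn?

Weighted total:
  Portfolio 51 × 0.18 = 9.18
  Studio work 71 × 0.46 = 32.66
  Fieldwork 63 × 0.06 = 3.78
  Assignments 68 × 0.3 = 20.4
Sum = 66.02
66.02 is ≥ 60 and < 67 → D

D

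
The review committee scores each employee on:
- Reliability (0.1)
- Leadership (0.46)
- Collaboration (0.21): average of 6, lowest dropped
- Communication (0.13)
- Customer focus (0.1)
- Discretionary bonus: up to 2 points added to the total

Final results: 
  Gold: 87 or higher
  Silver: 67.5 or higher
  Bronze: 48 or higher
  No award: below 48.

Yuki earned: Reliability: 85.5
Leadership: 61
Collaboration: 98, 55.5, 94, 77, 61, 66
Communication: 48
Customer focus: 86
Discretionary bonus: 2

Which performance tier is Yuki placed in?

Collaboration: drop 55.5 → average of remaining 5 = 396/5 = 79.2
Weighted total:
  Reliability 85.5 × 0.1 = 8.55
  Leadership 61 × 0.46 = 28.06
  Collaboration 79.2 × 0.21 = 16.632
  Communication 48 × 0.13 = 6.24
  Customer focus 86 × 0.1 = 8.6
Sum = 68.082
Discretionary bonus: 68.082 + 2 = 70.082
70.082 is ≥ 67.5 and < 87 → Silver

Silver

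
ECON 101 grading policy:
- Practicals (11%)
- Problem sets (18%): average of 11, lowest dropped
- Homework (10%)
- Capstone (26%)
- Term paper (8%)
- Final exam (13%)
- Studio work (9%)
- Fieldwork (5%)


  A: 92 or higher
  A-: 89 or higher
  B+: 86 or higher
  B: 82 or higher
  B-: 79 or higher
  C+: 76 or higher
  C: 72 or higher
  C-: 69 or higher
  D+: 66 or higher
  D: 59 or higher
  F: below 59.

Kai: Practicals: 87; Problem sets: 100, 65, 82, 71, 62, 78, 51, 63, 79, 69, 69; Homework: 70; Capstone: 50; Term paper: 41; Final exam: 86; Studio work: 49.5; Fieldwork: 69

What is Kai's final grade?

D

Problem sets: drop 51 → average of remaining 10 = 738/10 = 73.8
Weighted total:
  Practicals 87 × 0.11 = 9.57
  Problem sets 73.8 × 0.18 = 13.284
  Homework 70 × 0.1 = 7
  Capstone 50 × 0.26 = 13
  Term paper 41 × 0.08 = 3.28
  Final exam 86 × 0.13 = 11.18
  Studio work 49.5 × 0.09 = 4.455
  Fieldwork 69 × 0.05 = 3.45
Sum = 65.219
65.219 is ≥ 59 and < 66 → D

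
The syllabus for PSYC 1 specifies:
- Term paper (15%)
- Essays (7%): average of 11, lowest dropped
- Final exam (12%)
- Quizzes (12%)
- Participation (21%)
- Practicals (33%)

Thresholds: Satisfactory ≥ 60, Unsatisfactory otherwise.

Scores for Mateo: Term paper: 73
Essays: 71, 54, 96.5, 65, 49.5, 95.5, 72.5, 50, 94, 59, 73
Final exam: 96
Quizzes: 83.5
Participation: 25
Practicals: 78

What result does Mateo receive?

Satisfactory

Essays: drop 49.5 → average of remaining 10 = 730.5/10 = 73.05
Weighted total:
  Term paper 73 × 0.15 = 10.95
  Essays 73.05 × 0.07 = 5.1135
  Final exam 96 × 0.12 = 11.52
  Quizzes 83.5 × 0.12 = 10.02
  Participation 25 × 0.21 = 5.25
  Practicals 78 × 0.33 = 25.74
Sum = 68.5935
68.5935 ≥ 60 → Satisfactory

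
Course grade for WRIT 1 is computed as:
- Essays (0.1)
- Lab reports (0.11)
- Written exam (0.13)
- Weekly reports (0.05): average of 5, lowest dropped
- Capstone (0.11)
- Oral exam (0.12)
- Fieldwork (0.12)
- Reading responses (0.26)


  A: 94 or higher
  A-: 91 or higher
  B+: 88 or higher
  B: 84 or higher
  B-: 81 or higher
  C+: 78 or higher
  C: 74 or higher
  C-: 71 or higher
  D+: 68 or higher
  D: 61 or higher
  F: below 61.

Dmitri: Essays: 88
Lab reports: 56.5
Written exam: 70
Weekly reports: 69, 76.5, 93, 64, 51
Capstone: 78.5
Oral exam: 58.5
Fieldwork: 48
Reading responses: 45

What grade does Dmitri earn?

Weekly reports: drop 51 → average of remaining 4 = 302.5/4 = 75.625
Weighted total:
  Essays 88 × 0.1 = 8.8
  Lab reports 56.5 × 0.11 = 6.215
  Written exam 70 × 0.13 = 9.1
  Weekly reports 75.625 × 0.05 = 3.78125
  Capstone 78.5 × 0.11 = 8.635
  Oral exam 58.5 × 0.12 = 7.02
  Fieldwork 48 × 0.12 = 5.76
  Reading responses 45 × 0.26 = 11.7
Sum = 61.01125
61.01125 is ≥ 61 and < 68 → D

D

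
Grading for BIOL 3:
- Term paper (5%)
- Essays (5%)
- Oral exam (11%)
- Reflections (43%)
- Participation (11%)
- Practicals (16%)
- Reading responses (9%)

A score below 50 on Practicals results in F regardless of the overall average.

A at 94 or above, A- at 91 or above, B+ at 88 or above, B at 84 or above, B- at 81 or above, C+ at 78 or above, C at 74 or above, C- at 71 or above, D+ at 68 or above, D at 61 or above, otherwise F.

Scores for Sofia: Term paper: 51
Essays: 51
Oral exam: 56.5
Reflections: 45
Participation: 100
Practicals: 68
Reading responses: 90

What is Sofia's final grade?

F

Practicals score 68 ≥ 50: minimum met.
Weighted total:
  Term paper 51 × 0.05 = 2.55
  Essays 51 × 0.05 = 2.55
  Oral exam 56.5 × 0.11 = 6.215
  Reflections 45 × 0.43 = 19.35
  Participation 100 × 0.11 = 11
  Practicals 68 × 0.16 = 10.88
  Reading responses 90 × 0.09 = 8.1
Sum = 60.645
60.645 < 61 → F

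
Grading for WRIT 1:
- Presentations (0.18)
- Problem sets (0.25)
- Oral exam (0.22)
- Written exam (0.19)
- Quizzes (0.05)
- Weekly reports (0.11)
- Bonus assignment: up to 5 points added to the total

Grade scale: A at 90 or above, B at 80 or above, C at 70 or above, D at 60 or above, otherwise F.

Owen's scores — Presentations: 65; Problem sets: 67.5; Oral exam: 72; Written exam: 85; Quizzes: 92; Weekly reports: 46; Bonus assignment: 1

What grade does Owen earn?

C

Weighted total:
  Presentations 65 × 0.18 = 11.7
  Problem sets 67.5 × 0.25 = 16.875
  Oral exam 72 × 0.22 = 15.84
  Written exam 85 × 0.19 = 16.15
  Quizzes 92 × 0.05 = 4.6
  Weekly reports 46 × 0.11 = 5.06
Sum = 70.225
Bonus assignment: 70.225 + 1 = 71.225
71.225 is ≥ 70 and < 80 → C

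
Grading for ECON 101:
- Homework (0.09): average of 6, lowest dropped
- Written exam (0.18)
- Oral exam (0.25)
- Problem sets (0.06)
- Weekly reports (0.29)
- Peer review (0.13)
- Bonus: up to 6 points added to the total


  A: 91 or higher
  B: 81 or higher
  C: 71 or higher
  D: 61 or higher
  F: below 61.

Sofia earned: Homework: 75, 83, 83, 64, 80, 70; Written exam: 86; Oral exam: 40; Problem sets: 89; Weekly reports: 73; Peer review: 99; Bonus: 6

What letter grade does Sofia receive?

Homework: drop 64 → average of remaining 5 = 391/5 = 78.2
Weighted total:
  Homework 78.2 × 0.09 = 7.038
  Written exam 86 × 0.18 = 15.48
  Oral exam 40 × 0.25 = 10
  Problem sets 89 × 0.06 = 5.34
  Weekly reports 73 × 0.29 = 21.17
  Peer review 99 × 0.13 = 12.87
Sum = 71.898
Bonus: 71.898 + 6 = 77.898
77.898 is ≥ 71 and < 81 → C

C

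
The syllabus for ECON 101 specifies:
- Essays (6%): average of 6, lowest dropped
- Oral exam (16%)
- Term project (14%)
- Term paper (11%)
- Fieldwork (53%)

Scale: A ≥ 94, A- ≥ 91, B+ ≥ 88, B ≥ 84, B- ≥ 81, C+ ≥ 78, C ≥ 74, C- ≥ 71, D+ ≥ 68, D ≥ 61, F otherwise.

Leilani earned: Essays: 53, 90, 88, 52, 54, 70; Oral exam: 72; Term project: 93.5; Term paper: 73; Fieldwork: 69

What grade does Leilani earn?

C-

Essays: drop 52 → average of remaining 5 = 355/5 = 71
Weighted total:
  Essays 71 × 0.06 = 4.26
  Oral exam 72 × 0.16 = 11.52
  Term project 93.5 × 0.14 = 13.09
  Term paper 73 × 0.11 = 8.03
  Fieldwork 69 × 0.53 = 36.57
Sum = 73.47
73.47 is ≥ 71 and < 74 → C-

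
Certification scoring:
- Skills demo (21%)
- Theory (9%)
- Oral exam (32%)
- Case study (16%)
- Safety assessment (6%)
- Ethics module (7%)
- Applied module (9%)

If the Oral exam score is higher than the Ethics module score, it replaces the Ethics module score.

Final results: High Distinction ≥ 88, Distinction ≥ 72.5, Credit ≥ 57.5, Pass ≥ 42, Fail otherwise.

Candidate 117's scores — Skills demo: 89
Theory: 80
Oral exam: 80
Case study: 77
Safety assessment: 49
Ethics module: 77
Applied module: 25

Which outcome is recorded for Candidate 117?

Distinction

Oral exam (80) > Ethics module (77), so Ethics module counts as 80.
Weighted total:
  Skills demo 89 × 0.21 = 18.69
  Theory 80 × 0.09 = 7.2
  Oral exam 80 × 0.32 = 25.6
  Case study 77 × 0.16 = 12.32
  Safety assessment 49 × 0.06 = 2.94
  Ethics module 80 × 0.07 = 5.6
  Applied module 25 × 0.09 = 2.25
Sum = 74.6
74.6 is ≥ 72.5 and < 88 → Distinction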